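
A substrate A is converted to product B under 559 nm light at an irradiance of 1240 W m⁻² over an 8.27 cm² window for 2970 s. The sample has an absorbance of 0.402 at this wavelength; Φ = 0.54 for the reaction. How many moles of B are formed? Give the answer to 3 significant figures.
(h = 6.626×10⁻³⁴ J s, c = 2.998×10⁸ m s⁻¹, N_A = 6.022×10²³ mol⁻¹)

Photon energy at 559 nm: hc/λ = (6.626×10⁻³⁴)(2.998×10⁸)/(559×10⁻⁹) = 3.554×10⁻¹⁹ J.
Energy delivered: (1240 W m⁻²)(8.27×10⁻⁴ m²)(2970 s) = 3046 J.
Photons incident: 3046 / 3.554×10⁻¹⁹ = 8.571×10²¹, i.e. 8.571×10²¹/6.022×10²³ = 0.01423 mol.
Fraction absorbed: 1 − 10^(−0.402) = 0.6037.
Photons absorbed: 0.6037 × 0.01423 = 0.008591 mol.
Product: Φ × n_abs = 0.54 × 0.008591 = 0.004639 mol.

0.00464 mol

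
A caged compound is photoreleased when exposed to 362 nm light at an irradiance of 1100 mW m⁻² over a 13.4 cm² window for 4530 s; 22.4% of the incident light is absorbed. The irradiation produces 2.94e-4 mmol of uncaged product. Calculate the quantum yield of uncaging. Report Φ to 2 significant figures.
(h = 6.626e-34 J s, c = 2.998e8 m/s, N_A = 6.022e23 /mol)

Φ = 0.065

Product: 2.94e-4 mmol = 2.94e-7 mol.
Photon energy at 362 nm: hc/λ = (6.626e-34)(2.998e8)/(362e-9) = 5.487e-19 J.
Energy delivered: (1100 mW m⁻²)(13.4e-4 m²)(4530 s) = 6.677 J.
Photons incident: 6.677 / 5.487e-19 = 1.217e19, i.e. 1.217e19/6.022e23 = 2.021e-5 mol.
Photons absorbed: 0.224 × 2.021e-5 = 4.527e-6 mol.
Φ = 2.94e-7 mol / 4.527e-6 mol photons = 0.065.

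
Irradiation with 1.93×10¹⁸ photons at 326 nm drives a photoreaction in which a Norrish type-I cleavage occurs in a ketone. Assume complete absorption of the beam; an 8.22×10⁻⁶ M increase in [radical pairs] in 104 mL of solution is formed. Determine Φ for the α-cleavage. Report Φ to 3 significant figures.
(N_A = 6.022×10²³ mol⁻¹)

Product: (8.22×10⁻⁶ M)(0.104 L) = 8.549×10⁻⁷ mol.
Moles of photons: 1.93×10¹⁸ / 6.022×10²³ = 3.205×10⁻⁶ mol.
Φ = 8.549×10⁻⁷ mol / 3.205×10⁻⁶ mol photons = 0.267.

Φ = 0.267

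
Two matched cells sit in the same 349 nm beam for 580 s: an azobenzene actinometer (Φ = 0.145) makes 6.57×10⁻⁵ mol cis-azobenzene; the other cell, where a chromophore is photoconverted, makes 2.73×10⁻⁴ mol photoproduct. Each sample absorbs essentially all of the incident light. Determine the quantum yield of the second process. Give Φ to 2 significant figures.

Photons absorbed by the actinometer: 6.57×10⁻⁵ / 0.145 = 4.531×10⁻⁴ mol.
Φ(unknown) = 2.73×10⁻⁴ / 4.531×10⁻⁴ = 0.60.

Φ = 0.60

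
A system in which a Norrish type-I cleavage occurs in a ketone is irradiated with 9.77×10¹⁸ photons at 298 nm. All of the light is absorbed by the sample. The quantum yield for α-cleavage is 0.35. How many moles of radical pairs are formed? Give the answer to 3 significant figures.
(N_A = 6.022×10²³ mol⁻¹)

5.68×10⁻⁶ mol

Moles of photons: 9.77×10¹⁸ / 6.022×10²³ = 1.622×10⁻⁵ mol.
Product: Φ × n_abs = 0.35 × 1.622×10⁻⁵ = 5.677×10⁻⁶ mol.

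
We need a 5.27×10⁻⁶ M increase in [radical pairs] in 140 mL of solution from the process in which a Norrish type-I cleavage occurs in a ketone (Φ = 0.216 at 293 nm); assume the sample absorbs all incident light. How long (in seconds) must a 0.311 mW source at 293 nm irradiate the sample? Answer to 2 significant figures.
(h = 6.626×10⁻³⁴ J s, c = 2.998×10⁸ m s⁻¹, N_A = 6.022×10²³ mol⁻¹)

Product: (5.27×10⁻⁶ M)(0.14 L) = 7.378×10⁻⁷ mol.
Photons that must be absorbed: 7.378×10⁻⁷ / 0.216 = 3.416×10⁻⁶ mol.
Photon energy: hc/λ = 6.780×10⁻¹⁹ J; per mole, 4.083×10⁵ J mol⁻¹.
Energy required: 3.416×10⁻⁶ × 4.083×10⁵ = 1.395 J.
Time: 1.395 J / 0.000311 W = 4500 s.

t ≈ 4500 s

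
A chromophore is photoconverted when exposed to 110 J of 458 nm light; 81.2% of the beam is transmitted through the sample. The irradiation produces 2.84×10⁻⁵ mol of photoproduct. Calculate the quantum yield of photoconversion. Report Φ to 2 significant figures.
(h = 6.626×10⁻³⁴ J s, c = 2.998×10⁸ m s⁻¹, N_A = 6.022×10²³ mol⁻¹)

Φ = 0.36

Photon energy at 458 nm: hc/λ = (6.626×10⁻³⁴)(2.998×10⁸)/(458×10⁻⁹) = 4.337×10⁻¹⁹ J.
Photons incident: 110 / 4.337×10⁻¹⁹ = 2.536×10²⁰, i.e. 2.536×10²⁰/6.022×10²³ = 4.211×10⁻⁴ mol.
Fraction absorbed: 1 − 81.2/100 = 0.1880.
Photons absorbed: 0.1880 × 4.211×10⁻⁴ = 7.917×10⁻⁵ mol.
Φ = 2.84×10⁻⁵ mol / 7.917×10⁻⁵ mol photons = 0.36.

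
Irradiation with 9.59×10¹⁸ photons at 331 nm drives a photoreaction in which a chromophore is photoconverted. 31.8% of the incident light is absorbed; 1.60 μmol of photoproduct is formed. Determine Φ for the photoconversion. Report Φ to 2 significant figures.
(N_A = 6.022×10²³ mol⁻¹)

Φ = 0.32

Product: 1.60 μmol = 1.60×10⁻⁶ mol.
Moles of photons: 9.59×10¹⁸ / 6.022×10²³ = 1.592×10⁻⁵ mol.
Photons absorbed: 0.318 × 1.592×10⁻⁵ = 5.063×10⁻⁶ mol.
Φ = 1.60×10⁻⁶ mol / 5.063×10⁻⁶ mol photons = 0.32.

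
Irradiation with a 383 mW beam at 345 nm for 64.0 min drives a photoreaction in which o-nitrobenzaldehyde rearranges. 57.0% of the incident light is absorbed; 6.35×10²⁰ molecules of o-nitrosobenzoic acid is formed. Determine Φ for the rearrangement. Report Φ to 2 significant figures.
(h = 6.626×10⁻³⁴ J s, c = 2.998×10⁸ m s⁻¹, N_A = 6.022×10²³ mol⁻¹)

Φ = 0.44

Product: 6.35×10²⁰ / 6.022×10²³ = 0.001054 mol.
Photon energy at 345 nm: hc/λ = (6.626×10⁻³⁴)(2.998×10⁸)/(345×10⁻⁹) = 5.758×10⁻¹⁹ J.
Energy delivered: (383 mW)(3840 s) = 1471 J.
Photons incident: 1471 / 5.758×10⁻¹⁹ = 2.555×10²¹, i.e. 2.555×10²¹/6.022×10²³ = 0.004243 mol.
Photons absorbed: 0.570 × 0.004243 = 0.002419 mol.
Φ = 0.001054 mol / 0.002419 mol photons = 0.44.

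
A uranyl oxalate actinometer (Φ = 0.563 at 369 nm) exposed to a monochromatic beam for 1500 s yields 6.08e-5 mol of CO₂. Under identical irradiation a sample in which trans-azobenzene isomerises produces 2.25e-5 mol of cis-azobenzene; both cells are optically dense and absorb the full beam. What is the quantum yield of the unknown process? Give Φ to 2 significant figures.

Photons absorbed by the actinometer: 6.08e-5 / 0.563 = 1.080e-4 mol.
Φ(unknown) = 2.25e-5 / 1.080e-4 = 0.21.

Φ = 0.21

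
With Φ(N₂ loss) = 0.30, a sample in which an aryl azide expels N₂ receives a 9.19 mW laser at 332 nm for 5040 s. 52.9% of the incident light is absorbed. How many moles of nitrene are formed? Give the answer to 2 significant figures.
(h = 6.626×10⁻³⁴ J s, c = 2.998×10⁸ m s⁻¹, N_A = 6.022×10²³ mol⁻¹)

2.0×10⁻⁵ mol

Photon energy at 332 nm: hc/λ = (6.626×10⁻³⁴)(2.998×10⁸)/(332×10⁻⁹) = 5.983×10⁻¹⁹ J.
Energy delivered: (9.19 mW)(5040 s) = 46.32 J.
Photons incident: 46.32 / 5.983×10⁻¹⁹ = 7.742×10¹⁹, i.e. 7.742×10¹⁹/6.022×10²³ = 1.286×10⁻⁴ mol.
Photons absorbed: 0.529 × 1.286×10⁻⁴ = 6.803×10⁻⁵ mol.
Product: Φ × n_abs = 0.30 × 6.803×10⁻⁵ = 2.041×10⁻⁵ mol.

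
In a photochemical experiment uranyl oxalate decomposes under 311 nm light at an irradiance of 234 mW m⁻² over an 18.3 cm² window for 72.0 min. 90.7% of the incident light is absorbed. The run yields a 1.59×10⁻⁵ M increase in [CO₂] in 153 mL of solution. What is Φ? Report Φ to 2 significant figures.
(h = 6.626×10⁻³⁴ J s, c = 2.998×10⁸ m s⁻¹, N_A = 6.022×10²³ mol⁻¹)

Product: (1.59×10⁻⁵ M)(0.153 L) = 2.433×10⁻⁶ mol.
Photon energy at 311 nm: hc/λ = (6.626×10⁻³⁴)(2.998×10⁸)/(311×10⁻⁹) = 6.387×10⁻¹⁹ J.
Energy delivered: (234 mW m⁻²)(18.3×10⁻⁴ m²)(4320 s) = 1.850 J.
Photons incident: 1.850 / 6.387×10⁻¹⁹ = 2.897×10¹⁸, i.e. 2.897×10¹⁸/6.022×10²³ = 4.811×10⁻⁶ mol.
Photons absorbed: 0.907 × 4.811×10⁻⁶ = 4.364×10⁻⁶ mol.
Φ = 2.433×10⁻⁶ mol / 4.364×10⁻⁶ mol photons = 0.56.

Φ = 0.56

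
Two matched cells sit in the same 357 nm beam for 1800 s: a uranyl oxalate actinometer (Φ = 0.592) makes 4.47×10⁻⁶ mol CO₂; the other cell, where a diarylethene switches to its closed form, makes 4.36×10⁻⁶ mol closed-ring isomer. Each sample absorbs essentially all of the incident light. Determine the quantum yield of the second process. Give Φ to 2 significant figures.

Photons absorbed by the actinometer: 4.47×10⁻⁶ / 0.592 = 7.551×10⁻⁶ mol.
Φ(unknown) = 4.36×10⁻⁶ / 7.551×10⁻⁶ = 0.58.

Φ = 0.58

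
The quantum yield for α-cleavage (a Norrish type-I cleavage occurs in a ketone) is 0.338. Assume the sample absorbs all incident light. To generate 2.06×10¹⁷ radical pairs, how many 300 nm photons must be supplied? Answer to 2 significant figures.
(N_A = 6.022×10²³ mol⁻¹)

6.1×10¹⁷ photons

Product: 2.06×10¹⁷ / 6.022×10²³ = 3.421×10⁻⁷ mol.
Photons that must be absorbed: 3.421×10⁻⁷ / 0.338 = 1.012×10⁻⁶ mol.
Photon count: 1.012×10⁻⁶ × 6.022×10²³ = 6.1×10¹⁷.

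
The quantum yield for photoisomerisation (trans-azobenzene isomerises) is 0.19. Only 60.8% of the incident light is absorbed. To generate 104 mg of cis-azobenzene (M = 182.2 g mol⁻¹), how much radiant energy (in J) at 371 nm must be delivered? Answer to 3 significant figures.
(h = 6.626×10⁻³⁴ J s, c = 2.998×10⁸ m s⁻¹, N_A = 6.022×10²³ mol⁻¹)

Product: 104 mg / 182.2 g mol⁻¹ = 5.708×10⁻⁴ mol.
Photons that must be absorbed: 5.708×10⁻⁴ / 0.19 = 0.003004 mol.
Incident photons needed: 0.003004 / 0.608 = 0.004941 mol.
Photon energy: hc/λ = 5.354×10⁻¹⁹ J; per mole, 3.224×10⁵ J mol⁻¹.
Energy required: 0.004941 × 3.224×10⁵ = 1590 J.

1590 J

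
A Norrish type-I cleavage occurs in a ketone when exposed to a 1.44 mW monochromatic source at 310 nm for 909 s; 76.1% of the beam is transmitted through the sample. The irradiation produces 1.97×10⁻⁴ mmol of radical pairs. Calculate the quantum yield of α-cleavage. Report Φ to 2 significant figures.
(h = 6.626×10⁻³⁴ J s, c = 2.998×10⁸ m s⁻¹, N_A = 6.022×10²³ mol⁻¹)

Product: 1.97×10⁻⁴ mmol = 1.97×10⁻⁷ mol.
Photon energy at 310 nm: hc/λ = (6.626×10⁻³⁴)(2.998×10⁸)/(310×10⁻⁹) = 6.408×10⁻¹⁹ J.
Energy delivered: (1.44 mW)(909 s) = 1.309 J.
Photons incident: 1.309 / 6.408×10⁻¹⁹ = 2.043×10¹⁸, i.e. 2.043×10¹⁸/6.022×10²³ = 3.393×10⁻⁶ mol.
Fraction absorbed: 1 − 76.1/100 = 0.2390.
Photons absorbed: 0.2390 × 3.393×10⁻⁶ = 8.109×10⁻⁷ mol.
Φ = 1.97×10⁻⁷ mol / 8.109×10⁻⁷ mol photons = 0.24.

Φ = 0.24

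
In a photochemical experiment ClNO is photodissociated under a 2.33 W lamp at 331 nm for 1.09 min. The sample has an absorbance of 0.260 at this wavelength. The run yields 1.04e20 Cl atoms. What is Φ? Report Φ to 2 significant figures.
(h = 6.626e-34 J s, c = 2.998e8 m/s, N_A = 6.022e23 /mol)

Φ = 0.91

Product: 1.04e20 / 6.022e23 = 1.727e-4 mol.
Photon energy at 331 nm: hc/λ = (6.626e-34)(2.998e8)/(331e-9) = 6.001e-19 J.
Energy delivered: (2.33 W)(65.4 s) = 152.4 J.
Photons incident: 152.4 / 6.001e-19 = 2.540e20, i.e. 2.540e20/6.022e23 = 4.218e-4 mol.
Fraction absorbed: 1 − 10^(−0.260) = 0.4505.
Photons absorbed: 0.4505 × 4.218e-4 = 1.900e-4 mol.
Φ = 1.727e-4 mol / 1.900e-4 mol photons = 0.91.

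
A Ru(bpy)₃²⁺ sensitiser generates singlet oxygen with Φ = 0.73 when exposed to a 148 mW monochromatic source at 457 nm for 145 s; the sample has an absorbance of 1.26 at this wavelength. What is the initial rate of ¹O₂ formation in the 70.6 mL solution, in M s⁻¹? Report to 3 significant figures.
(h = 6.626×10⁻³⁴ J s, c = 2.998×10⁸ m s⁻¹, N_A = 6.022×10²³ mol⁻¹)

5.52×10⁻⁶ M s⁻¹

Photon energy at 457 nm: hc/λ = (6.626×10⁻³⁴)(2.998×10⁸)/(457×10⁻⁹) = 4.347×10⁻¹⁹ J.
Energy delivered: (148 mW)(145 s) = 21.46 J.
Photons incident: 21.46 / 4.347×10⁻¹⁹ = 4.937×10¹⁹, i.e. 4.937×10¹⁹/6.022×10²³ = 8.198×10⁻⁵ mol.
Fraction absorbed: 1 − 10^(−1.26) = 0.9450.
Photons absorbed: 0.9450 × 8.198×10⁻⁵ = 7.747×10⁻⁵ mol.
Product formed: 0.73 × 7.747×10⁻⁵ = 5.655×10⁻⁵ mol.
Rate: 5.655×10⁻⁵ mol / (145 s × 0.0706 L) = 5.52×10⁻⁶ M s⁻¹.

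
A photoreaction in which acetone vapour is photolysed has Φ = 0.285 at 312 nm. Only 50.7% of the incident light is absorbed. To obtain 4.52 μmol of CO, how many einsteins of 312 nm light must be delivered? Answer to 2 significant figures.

3.1×10⁻⁵ einstein

Product: 4.52 μmol = 4.52×10⁻⁶ mol.
Photons that must be absorbed: 4.52×10⁻⁶ / 0.285 = 1.586×10⁻⁵ mol.
Incident photons needed: 1.586×10⁻⁵ / 0.507 = 3.128×10⁻⁵ mol.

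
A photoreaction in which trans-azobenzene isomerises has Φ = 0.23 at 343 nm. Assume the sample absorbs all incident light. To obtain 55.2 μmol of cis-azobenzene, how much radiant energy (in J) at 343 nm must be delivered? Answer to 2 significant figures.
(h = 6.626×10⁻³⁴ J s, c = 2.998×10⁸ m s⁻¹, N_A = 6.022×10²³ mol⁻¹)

84 J

Product: 55.2 μmol = 5.52×10⁻⁵ mol.
Photons that must be absorbed: 5.52×10⁻⁵ / 0.23 = 2.400×10⁻⁴ mol.
Photon energy: hc/λ = 5.791×10⁻¹⁹ J; per mole, 3.487×10⁵ J mol⁻¹.
Energy required: 2.400×10⁻⁴ × 3.487×10⁵ = 84 J.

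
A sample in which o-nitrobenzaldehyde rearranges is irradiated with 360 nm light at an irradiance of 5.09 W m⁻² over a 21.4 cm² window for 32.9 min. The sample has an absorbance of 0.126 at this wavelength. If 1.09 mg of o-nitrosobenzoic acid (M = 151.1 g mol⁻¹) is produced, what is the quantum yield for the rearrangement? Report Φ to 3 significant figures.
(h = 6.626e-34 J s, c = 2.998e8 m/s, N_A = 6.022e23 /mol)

Φ = 0.443

Product: 1.09 mg / 151.1 g mol⁻¹ = 7.214e-6 mol.
Photon energy at 360 nm: hc/λ = (6.626e-34)(2.998e8)/(360e-9) = 5.518e-19 J.
Energy delivered: (5.09 W m⁻²)(21.4e-4 m²)(1974 s) = 21.50 J.
Photons incident: 21.50 / 5.518e-19 = 3.896e19, i.e. 3.896e19/6.022e23 = 6.470e-5 mol.
Fraction absorbed: 1 − 10^(−0.126) = 0.2518.
Photons absorbed: 0.2518 × 6.470e-5 = 1.629e-5 mol.
Φ = 7.214e-6 mol / 1.629e-5 mol photons = 0.443.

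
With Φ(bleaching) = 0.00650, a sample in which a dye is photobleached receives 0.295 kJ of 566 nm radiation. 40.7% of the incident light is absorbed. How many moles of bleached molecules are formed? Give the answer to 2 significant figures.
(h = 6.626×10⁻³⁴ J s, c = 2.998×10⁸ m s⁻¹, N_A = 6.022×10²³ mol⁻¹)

3.7×10⁻⁶ mol

Photon energy at 566 nm: hc/λ = (6.626×10⁻³⁴)(2.998×10⁸)/(566×10⁻⁹) = 3.510×10⁻¹⁹ J.
Incident energy: 0.295 kJ = 295 J.
Photons incident: 295 / 3.510×10⁻¹⁹ = 8.405×10²⁰, i.e. 8.405×10²⁰/6.022×10²³ = 0.001396 mol.
Photons absorbed: 0.407 × 0.001396 = 5.682×10⁻⁴ mol.
Product: Φ × n_abs = 0.00650 × 5.682×10⁻⁴ = 3.693×10⁻⁶ mol.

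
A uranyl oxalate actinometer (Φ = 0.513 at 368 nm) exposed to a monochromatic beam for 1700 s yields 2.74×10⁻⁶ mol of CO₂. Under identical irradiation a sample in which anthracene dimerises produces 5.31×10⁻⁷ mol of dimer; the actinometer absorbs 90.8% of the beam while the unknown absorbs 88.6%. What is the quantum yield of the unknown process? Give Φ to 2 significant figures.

Photons absorbed by the actinometer: 2.74×10⁻⁶ / 0.513 = 5.341×10⁻⁶ mol.
Incident flux: 5.341×10⁻⁶ / 0.908 = 5.882×10⁻⁶ einstein.
Absorbed by unknown: 0.886 × 5.882×10⁻⁶ = 5.211×10⁻⁶ mol.
Φ(unknown) = 5.31×10⁻⁷ / 5.211×10⁻⁶ = 0.10.

Φ = 0.10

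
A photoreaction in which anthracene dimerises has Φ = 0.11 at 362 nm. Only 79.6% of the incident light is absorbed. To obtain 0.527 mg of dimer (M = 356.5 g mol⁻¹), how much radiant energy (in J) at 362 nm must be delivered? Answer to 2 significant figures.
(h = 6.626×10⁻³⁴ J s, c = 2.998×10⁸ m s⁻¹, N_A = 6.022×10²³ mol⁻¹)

5.6 J

Product: 0.527 mg / 356.5 g mol⁻¹ = 1.478×10⁻⁶ mol.
Photons that must be absorbed: 1.478×10⁻⁶ / 0.11 = 1.344×10⁻⁵ mol.
Incident photons needed: 1.344×10⁻⁵ / 0.796 = 1.688×10⁻⁵ mol.
Photon energy: hc/λ = 5.487×10⁻¹⁹ J; per mole, 3.304×10⁵ J mol⁻¹.
Energy required: 1.688×10⁻⁵ × 3.304×10⁵ = 5.6 J.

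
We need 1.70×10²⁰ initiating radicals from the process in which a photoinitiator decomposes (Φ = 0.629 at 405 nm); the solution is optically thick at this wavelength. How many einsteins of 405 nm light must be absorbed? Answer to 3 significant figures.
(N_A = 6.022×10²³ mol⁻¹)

4.49×10⁻⁴ einstein

Product: 1.70×10²⁰ / 6.022×10²³ = 2.823×10⁻⁴ mol.
Photons that must be absorbed: 2.823×10⁻⁴ / 0.629 = 4.488×10⁻⁴ mol.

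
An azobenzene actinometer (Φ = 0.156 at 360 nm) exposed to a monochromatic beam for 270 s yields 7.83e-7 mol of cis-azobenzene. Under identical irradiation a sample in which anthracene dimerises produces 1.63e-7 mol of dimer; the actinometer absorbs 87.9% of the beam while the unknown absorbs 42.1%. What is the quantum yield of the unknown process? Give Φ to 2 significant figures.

Photons absorbed by the actinometer: 7.83e-7 / 0.156 = 5.019e-6 mol.
Incident flux: 5.019e-6 / 0.879 = 5.710e-6 einstein.
Absorbed by unknown: 0.421 × 5.710e-6 = 2.404e-6 mol.
Φ(unknown) = 1.63e-7 / 2.404e-6 = 0.068.

Φ = 0.068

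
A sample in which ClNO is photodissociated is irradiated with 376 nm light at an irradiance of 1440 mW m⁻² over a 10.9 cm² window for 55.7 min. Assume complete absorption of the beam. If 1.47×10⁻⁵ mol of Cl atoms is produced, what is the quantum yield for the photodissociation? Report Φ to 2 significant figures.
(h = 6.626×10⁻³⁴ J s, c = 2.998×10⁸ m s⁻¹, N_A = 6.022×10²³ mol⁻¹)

Photon energy at 376 nm: hc/λ = (6.626×10⁻³⁴)(2.998×10⁸)/(376×10⁻⁹) = 5.283×10⁻¹⁹ J.
Energy delivered: (1440 mW m⁻²)(10.9×10⁻⁴ m²)(3342 s) = 5.246 J.
Photons incident: 5.246 / 5.283×10⁻¹⁹ = 9.930×10¹⁸, i.e. 9.930×10¹⁸/6.022×10²³ = 1.649×10⁻⁵ mol.
Φ = 1.47×10⁻⁵ mol / 1.649×10⁻⁵ mol photons = 0.89.

Φ = 0.89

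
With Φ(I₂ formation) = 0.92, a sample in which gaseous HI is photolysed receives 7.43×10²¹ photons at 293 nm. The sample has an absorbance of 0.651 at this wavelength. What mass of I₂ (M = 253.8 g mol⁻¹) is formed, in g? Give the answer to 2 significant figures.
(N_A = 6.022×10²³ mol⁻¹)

2.2 g

Moles of photons: 7.43×10²¹ / 6.022×10²³ = 0.01234 mol.
Fraction absorbed: 1 − 10^(−0.651) = 0.7766.
Photons absorbed: 0.7766 × 0.01234 = 0.009583 mol.
Product: Φ × n_abs = 0.92 × 0.009583 = 0.008816 mol.
Mass: 0.008816 × 253.8 = 2.238 g = 2.2 g.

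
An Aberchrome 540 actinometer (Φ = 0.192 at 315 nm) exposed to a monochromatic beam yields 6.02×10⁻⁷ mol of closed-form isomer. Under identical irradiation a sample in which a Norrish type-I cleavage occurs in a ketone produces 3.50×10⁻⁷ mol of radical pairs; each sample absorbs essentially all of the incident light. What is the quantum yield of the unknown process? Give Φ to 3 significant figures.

Photons absorbed by the actinometer: 6.02×10⁻⁷ / 0.192 = 3.135×10⁻⁶ mol.
Φ(unknown) = 3.50×10⁻⁷ / 3.135×10⁻⁶ = 0.112.

Φ = 0.112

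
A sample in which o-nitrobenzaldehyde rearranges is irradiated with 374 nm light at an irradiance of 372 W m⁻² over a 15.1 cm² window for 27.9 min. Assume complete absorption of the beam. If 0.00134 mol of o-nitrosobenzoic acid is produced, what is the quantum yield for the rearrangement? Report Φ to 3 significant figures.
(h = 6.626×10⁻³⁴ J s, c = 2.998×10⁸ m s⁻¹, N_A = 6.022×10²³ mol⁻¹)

Φ = 0.456

Photon energy at 374 nm: hc/λ = (6.626×10⁻³⁴)(2.998×10⁸)/(374×10⁻⁹) = 5.311×10⁻¹⁹ J.
Energy delivered: (372 W m⁻²)(15.1×10⁻⁴ m²)(1674 s) = 940.3 J.
Photons incident: 940.3 / 5.311×10⁻¹⁹ = 1.770×10²¹, i.e. 1.770×10²¹/6.022×10²³ = 0.002939 mol.
Φ = 0.00134 mol / 0.002939 mol photons = 0.456.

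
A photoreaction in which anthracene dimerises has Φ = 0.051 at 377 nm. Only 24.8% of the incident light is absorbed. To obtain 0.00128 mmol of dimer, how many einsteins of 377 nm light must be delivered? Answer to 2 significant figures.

1.0e-4 einstein

Product: 0.00128 mmol = 1.28e-6 mol.
Photons that must be absorbed: 1.28e-6 / 0.051 = 2.510e-5 mol.
Incident photons needed: 2.510e-5 / 0.248 = 1.012e-4 mol.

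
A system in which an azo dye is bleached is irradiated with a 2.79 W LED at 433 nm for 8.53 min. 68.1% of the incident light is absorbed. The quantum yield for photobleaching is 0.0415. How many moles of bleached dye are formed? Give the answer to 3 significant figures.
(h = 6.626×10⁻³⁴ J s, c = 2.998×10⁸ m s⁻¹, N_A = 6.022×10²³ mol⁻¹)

1.46×10⁻⁴ mol

Photon energy at 433 nm: hc/λ = (6.626×10⁻³⁴)(2.998×10⁸)/(433×10⁻⁹) = 4.588×10⁻¹⁹ J.
Energy delivered: (2.79 W)(511.8 s) = 1428 J.
Photons incident: 1428 / 4.588×10⁻¹⁹ = 3.112×10²¹, i.e. 3.112×10²¹/6.022×10²³ = 0.005168 mol.
Photons absorbed: 0.681 × 0.005168 = 0.003519 mol.
Product: Φ × n_abs = 0.0415 × 0.003519 = 1.460×10⁻⁴ mol.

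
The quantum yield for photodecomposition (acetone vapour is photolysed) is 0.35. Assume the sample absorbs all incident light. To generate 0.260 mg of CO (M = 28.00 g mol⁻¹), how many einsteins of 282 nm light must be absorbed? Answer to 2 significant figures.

Product: 0.260 mg / 28.00 g mol⁻¹ = 9.286e-6 mol.
Photons that must be absorbed: 9.286e-6 / 0.35 = 2.653e-5 mol.

2.7e-5 einstein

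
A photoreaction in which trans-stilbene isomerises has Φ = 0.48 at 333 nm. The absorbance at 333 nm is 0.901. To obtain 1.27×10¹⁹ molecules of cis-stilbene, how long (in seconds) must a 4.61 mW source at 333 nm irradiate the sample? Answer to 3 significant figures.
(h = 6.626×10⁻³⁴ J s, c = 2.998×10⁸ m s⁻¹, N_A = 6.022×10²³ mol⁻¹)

t ≈ 3920 s

Product: 1.27×10¹⁹ / 6.022×10²³ = 2.109×10⁻⁵ mol.
Photons that must be absorbed: 2.109×10⁻⁵ / 0.48 = 4.394×10⁻⁵ mol.
Fraction absorbed: 1 − 10^(−0.901) = 0.8744.
Incident photons needed: 4.394×10⁻⁵ / 0.8744 = 5.025×10⁻⁵ mol.
Photon energy: hc/λ = 5.965×10⁻¹⁹ J; per mole, 3.592×10⁵ J mol⁻¹.
Energy required: 5.025×10⁻⁵ × 3.592×10⁵ = 18.05 J.
Time: 18.05 J / 0.00461 W = 3920 s.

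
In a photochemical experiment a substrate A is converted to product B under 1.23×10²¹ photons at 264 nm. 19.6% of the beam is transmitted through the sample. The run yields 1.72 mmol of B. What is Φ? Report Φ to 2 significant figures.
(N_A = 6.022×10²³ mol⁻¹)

Product: 1.72 mmol = 0.00172 mol.
Moles of photons: 1.23×10²¹ / 6.022×10²³ = 0.002043 mol.
Fraction absorbed: 1 − 19.6/100 = 0.8040.
Photons absorbed: 0.8040 × 0.002043 = 0.001643 mol.
Φ = 0.00172 mol / 0.001643 mol photons = 1.0.

Φ = 1.0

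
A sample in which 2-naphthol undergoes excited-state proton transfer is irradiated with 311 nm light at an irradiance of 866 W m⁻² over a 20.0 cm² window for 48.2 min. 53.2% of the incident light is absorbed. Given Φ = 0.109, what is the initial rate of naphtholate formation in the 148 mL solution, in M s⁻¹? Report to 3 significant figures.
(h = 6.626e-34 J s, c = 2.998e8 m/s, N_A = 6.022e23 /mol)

Photon energy at 311 nm: hc/λ = (6.626e-34)(2.998e8)/(311e-9) = 6.387e-19 J.
Energy delivered: (866 W m⁻²)(20.0e-4 m²)(2892 s) = 5009 J.
Photons incident: 5009 / 6.387e-19 = 7.842e21, i.e. 7.842e21/6.022e23 = 0.01302 mol.
Photons absorbed: 0.532 × 0.01302 = 0.006927 mol.
Product formed: 0.109 × 0.006927 = 7.550e-4 mol.
Rate: 7.550e-4 mol / (2892 s × 0.148 L) = 1.76e-6 M s⁻¹.

1.76e-6 M s⁻¹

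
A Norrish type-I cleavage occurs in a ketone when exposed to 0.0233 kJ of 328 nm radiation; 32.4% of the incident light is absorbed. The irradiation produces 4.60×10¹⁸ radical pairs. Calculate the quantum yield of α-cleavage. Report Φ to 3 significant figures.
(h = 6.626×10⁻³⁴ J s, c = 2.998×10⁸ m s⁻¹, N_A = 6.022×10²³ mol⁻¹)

Φ = 0.369

Product: 4.60×10¹⁸ / 6.022×10²³ = 7.639×10⁻⁶ mol.
Photon energy at 328 nm: hc/λ = (6.626×10⁻³⁴)(2.998×10⁸)/(328×10⁻⁹) = 6.056×10⁻¹⁹ J.
Incident energy: 0.0233 kJ = 23.3 J.
Photons incident: 23.3 / 6.056×10⁻¹⁹ = 3.847×10¹⁹, i.e. 3.847×10¹⁹/6.022×10²³ = 6.388×10⁻⁵ mol.
Photons absorbed: 0.324 × 6.388×10⁻⁵ = 2.070×10⁻⁵ mol.
Φ = 7.639×10⁻⁶ mol / 2.070×10⁻⁵ mol photons = 0.369.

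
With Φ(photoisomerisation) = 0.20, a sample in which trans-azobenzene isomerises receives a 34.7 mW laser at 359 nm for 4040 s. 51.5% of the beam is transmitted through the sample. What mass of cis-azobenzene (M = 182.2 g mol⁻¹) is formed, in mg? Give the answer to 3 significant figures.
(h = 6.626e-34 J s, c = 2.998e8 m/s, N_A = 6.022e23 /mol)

7.44 mg

Photon energy at 359 nm: hc/λ = (6.626e-34)(2.998e8)/(359e-9) = 5.533e-19 J.
Energy delivered: (34.7 mW)(4040 s) = 140.2 J.
Photons incident: 140.2 / 5.533e-19 = 2.534e20, i.e. 2.534e20/6.022e23 = 4.208e-4 mol.
Fraction absorbed: 1 − 51.5/100 = 0.4850.
Photons absorbed: 0.4850 × 4.208e-4 = 2.041e-4 mol.
Product: Φ × n_abs = 0.20 × 2.041e-4 = 4.082e-5 mol.
Mass: 4.082e-5 × 182.2 = 0.007437 g = 7.44 mg.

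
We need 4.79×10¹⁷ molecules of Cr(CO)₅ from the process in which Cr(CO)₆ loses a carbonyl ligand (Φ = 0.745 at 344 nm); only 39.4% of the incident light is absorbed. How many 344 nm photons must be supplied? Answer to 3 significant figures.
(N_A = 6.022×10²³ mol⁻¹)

Product: 4.79×10¹⁷ / 6.022×10²³ = 7.954×10⁻⁷ mol.
Photons that must be absorbed: 7.954×10⁻⁷ / 0.745 = 1.068×10⁻⁶ mol.
Incident photons needed: 1.068×10⁻⁶ / 0.394 = 2.711×10⁻⁶ mol.
Photon count: 2.711×10⁻⁶ × 6.022×10²³ = 1.63×10¹⁸.

1.63×10¹⁸ photons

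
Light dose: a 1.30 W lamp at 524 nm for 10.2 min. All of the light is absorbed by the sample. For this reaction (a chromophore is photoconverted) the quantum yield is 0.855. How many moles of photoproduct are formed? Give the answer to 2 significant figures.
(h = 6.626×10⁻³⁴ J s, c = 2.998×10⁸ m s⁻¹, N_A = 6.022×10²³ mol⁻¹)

Photon energy at 524 nm: hc/λ = (6.626×10⁻³⁴)(2.998×10⁸)/(524×10⁻⁹) = 3.791×10⁻¹⁹ J.
Energy delivered: (1.30 W)(612 s) = 795.6 J.
Photons incident: 795.6 / 3.791×10⁻¹⁹ = 2.099×10²¹, i.e. 2.099×10²¹/6.022×10²³ = 0.003486 mol.
Product: Φ × n_abs = 0.855 × 0.003486 = 0.002981 mol.

0.0030 mol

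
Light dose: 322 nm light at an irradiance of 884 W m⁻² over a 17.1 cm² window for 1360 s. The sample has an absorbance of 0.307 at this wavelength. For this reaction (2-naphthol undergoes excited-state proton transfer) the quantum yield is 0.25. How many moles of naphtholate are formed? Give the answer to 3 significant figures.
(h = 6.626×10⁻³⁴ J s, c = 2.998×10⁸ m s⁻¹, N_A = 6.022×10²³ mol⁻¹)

7.01×10⁻⁴ mol

Photon energy at 322 nm: hc/λ = (6.626×10⁻³⁴)(2.998×10⁸)/(322×10⁻⁹) = 6.169×10⁻¹⁹ J.
Energy delivered: (884 W m⁻²)(17.1×10⁻⁴ m²)(1360 s) = 2056 J.
Photons incident: 2056 / 6.169×10⁻¹⁹ = 3.333×10²¹, i.e. 3.333×10²¹/6.022×10²³ = 0.005535 mol.
Fraction absorbed: 1 − 10^(−0.307) = 0.5068.
Photons absorbed: 0.5068 × 0.005535 = 0.002805 mol.
Product: Φ × n_abs = 0.25 × 0.002805 = 7.013×10⁻⁴ mol.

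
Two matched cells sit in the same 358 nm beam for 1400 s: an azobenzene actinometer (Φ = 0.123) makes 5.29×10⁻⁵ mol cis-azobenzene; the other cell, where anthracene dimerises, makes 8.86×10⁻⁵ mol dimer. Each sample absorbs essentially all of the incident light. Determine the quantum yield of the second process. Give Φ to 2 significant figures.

Φ = 0.21

Photons absorbed by the actinometer: 5.29×10⁻⁵ / 0.123 = 4.301×10⁻⁴ mol.
Φ(unknown) = 8.86×10⁻⁵ / 4.301×10⁻⁴ = 0.21.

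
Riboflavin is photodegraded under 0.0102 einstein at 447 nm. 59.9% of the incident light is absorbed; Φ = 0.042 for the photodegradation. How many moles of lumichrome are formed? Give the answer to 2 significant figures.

Photons absorbed: 0.599 × 0.0102 = 0.006110 mol.
Product: Φ × n_abs = 0.042 × 0.006110 = 2.566e-4 mol.

2.6e-4 mol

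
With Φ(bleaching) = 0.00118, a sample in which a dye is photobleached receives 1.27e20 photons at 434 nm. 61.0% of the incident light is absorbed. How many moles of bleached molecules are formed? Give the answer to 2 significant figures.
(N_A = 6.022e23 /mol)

1.5e-7 mol

Moles of photons: 1.27e20 / 6.022e23 = 2.109e-4 mol.
Photons absorbed: 0.610 × 2.109e-4 = 1.286e-4 mol.
Product: Φ × n_abs = 0.00118 × 1.286e-4 = 1.517e-7 mol.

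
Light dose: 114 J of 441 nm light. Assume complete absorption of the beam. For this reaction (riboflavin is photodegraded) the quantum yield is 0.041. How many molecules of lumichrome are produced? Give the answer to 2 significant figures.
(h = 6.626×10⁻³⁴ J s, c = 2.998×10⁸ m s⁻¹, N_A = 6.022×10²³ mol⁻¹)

Photon energy at 441 nm: hc/λ = (6.626×10⁻³⁴)(2.998×10⁸)/(441×10⁻⁹) = 4.504×10⁻¹⁹ J.
Photons incident: 114 / 4.504×10⁻¹⁹ = 2.531×10²⁰, i.e. 2.531×10²⁰/6.022×10²³ = 4.203×10⁻⁴ mol.
Product: Φ × n_abs = 0.041 × 4.203×10⁻⁴ = 1.723×10⁻⁵ mol.
As a count: 1.723×10⁻⁵ × 6.022×10²³ = 1.0×10¹⁹.

1.0×10¹⁹ molecules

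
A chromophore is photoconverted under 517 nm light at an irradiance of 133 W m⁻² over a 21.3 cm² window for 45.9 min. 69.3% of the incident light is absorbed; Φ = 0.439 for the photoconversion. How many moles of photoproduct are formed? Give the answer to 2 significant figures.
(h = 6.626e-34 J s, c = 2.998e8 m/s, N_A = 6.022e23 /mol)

Photon energy at 517 nm: hc/λ = (6.626e-34)(2.998e8)/(517e-9) = 3.842e-19 J.
Energy delivered: (133 W m⁻²)(21.3e-4 m²)(2754 s) = 780.2 J.
Photons incident: 780.2 / 3.842e-19 = 2.031e21, i.e. 2.031e21/6.022e23 = 0.003373 mol.
Photons absorbed: 0.693 × 0.003373 = 0.002337 mol.
Product: Φ × n_abs = 0.439 × 0.002337 = 0.001026 mol.

0.0010 mol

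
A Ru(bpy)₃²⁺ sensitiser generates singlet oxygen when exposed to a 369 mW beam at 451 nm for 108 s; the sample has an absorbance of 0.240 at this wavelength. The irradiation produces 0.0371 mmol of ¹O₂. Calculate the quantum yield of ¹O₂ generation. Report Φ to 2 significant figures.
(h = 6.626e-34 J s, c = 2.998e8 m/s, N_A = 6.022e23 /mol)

Product: 0.0371 mmol = 3.71e-5 mol.
Photon energy at 451 nm: hc/λ = (6.626e-34)(2.998e8)/(451e-9) = 4.405e-19 J.
Energy delivered: (369 mW)(108 s) = 39.85 J.
Photons incident: 39.85 / 4.405e-19 = 9.047e19, i.e. 9.047e19/6.022e23 = 1.502e-4 mol.
Fraction absorbed: 1 − 10^(−0.240) = 0.4246.
Photons absorbed: 0.4246 × 1.502e-4 = 6.377e-5 mol.
Φ = 3.71e-5 mol / 6.377e-5 mol photons = 0.58.

Φ = 0.58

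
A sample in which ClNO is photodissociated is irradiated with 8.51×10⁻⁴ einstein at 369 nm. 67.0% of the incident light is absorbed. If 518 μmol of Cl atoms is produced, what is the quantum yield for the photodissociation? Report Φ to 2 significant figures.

Φ = 0.91

Product: 518 μmol = 5.18×10⁻⁴ mol.
Photons absorbed: 0.670 × 8.51×10⁻⁴ = 5.702×10⁻⁴ mol.
Φ = 5.18×10⁻⁴ mol / 5.702×10⁻⁴ mol photons = 0.91.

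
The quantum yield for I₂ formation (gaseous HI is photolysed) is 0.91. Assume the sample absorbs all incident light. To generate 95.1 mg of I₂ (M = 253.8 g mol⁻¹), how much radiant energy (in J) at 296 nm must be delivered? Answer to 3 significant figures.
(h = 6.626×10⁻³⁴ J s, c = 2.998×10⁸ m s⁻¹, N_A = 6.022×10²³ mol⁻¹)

Product: 95.1 mg / 253.8 g mol⁻¹ = 3.747×10⁻⁴ mol.
Photons that must be absorbed: 3.747×10⁻⁴ / 0.91 = 4.118×10⁻⁴ mol.
Photon energy: hc/λ = 6.711×10⁻¹⁹ J; per mole, 4.041×10⁵ J mol⁻¹.
Energy required: 4.118×10⁻⁴ × 4.041×10⁵ = 166 J.

166 J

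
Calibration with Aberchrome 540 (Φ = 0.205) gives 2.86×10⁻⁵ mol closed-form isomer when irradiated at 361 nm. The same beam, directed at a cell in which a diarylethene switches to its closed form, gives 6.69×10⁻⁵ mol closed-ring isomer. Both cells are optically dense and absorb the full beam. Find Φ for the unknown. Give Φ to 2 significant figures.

Φ = 0.48

Photons absorbed by the actinometer: 2.86×10⁻⁵ / 0.205 = 1.395×10⁻⁴ mol.
Φ(unknown) = 6.69×10⁻⁵ / 1.395×10⁻⁴ = 0.48.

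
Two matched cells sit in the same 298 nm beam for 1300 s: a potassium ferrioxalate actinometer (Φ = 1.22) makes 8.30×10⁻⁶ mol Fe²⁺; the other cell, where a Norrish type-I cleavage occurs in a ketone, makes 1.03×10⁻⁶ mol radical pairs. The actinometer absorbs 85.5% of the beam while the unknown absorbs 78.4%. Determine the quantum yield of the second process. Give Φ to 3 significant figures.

Photons absorbed by the actinometer: 8.30×10⁻⁶ / 1.22 = 6.803×10⁻⁶ mol.
Incident flux: 6.803×10⁻⁶ / 0.855 = 7.957×10⁻⁶ einstein.
Absorbed by unknown: 0.784 × 7.957×10⁻⁶ = 6.238×10⁻⁶ mol.
Φ(unknown) = 1.03×10⁻⁶ / 6.238×10⁻⁶ = 0.165.

Φ = 0.165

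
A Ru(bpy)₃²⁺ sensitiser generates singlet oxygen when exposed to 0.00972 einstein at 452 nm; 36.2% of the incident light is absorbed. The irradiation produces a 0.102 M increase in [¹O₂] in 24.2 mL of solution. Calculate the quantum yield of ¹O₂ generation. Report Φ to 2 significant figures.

Φ = 0.70

Product: (0.102 M)(0.0242 L) = 0.002468 mol.
Photons absorbed: 0.362 × 0.00972 = 0.003519 mol.
Φ = 0.002468 mol / 0.003519 mol photons = 0.70.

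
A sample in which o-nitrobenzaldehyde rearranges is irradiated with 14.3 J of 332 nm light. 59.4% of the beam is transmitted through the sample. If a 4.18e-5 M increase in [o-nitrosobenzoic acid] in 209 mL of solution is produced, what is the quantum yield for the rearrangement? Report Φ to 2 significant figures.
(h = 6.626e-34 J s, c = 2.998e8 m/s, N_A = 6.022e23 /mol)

Product: (4.18e-5 M)(0.209 L) = 8.736e-6 mol.
Photon energy at 332 nm: hc/λ = (6.626e-34)(2.998e8)/(332e-9) = 5.983e-19 J.
Photons incident: 14.3 / 5.983e-19 = 2.390e19, i.e. 2.390e19/6.022e23 = 3.969e-5 mol.
Fraction absorbed: 1 − 59.4/100 = 0.4060.
Photons absorbed: 0.4060 × 3.969e-5 = 1.611e-5 mol.
Φ = 8.736e-6 mol / 1.611e-5 mol photons = 0.54.

Φ = 0.54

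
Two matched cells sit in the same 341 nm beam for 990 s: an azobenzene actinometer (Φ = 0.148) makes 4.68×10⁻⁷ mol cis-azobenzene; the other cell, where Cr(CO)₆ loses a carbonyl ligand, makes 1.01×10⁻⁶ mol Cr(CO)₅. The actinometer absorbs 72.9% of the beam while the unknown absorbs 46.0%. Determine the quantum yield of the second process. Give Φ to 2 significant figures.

Φ = 0.51

Photons absorbed by the actinometer: 4.68×10⁻⁷ / 0.148 = 3.162×10⁻⁶ mol.
Incident flux: 3.162×10⁻⁶ / 0.729 = 4.337×10⁻⁶ einstein.
Absorbed by unknown: 0.460 × 4.337×10⁻⁶ = 1.995×10⁻⁶ mol.
Φ(unknown) = 1.01×10⁻⁶ / 1.995×10⁻⁶ = 0.51.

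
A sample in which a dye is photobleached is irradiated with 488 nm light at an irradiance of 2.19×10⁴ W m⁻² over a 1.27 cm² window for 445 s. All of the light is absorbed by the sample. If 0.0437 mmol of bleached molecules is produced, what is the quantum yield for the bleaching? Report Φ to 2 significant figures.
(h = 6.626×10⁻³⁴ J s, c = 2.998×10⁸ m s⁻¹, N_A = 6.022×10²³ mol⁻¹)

Φ = 0.0087

Product: 0.0437 mmol = 4.37×10⁻⁵ mol.
Photon energy at 488 nm: hc/λ = (6.626×10⁻³⁴)(2.998×10⁸)/(488×10⁻⁹) = 4.071×10⁻¹⁹ J.
Energy delivered: (2.19×10⁴ W m⁻²)(1.27×10⁻⁴ m²)(445 s) = 1238 J.
Photons incident: 1238 / 4.071×10⁻¹⁹ = 3.041×10²¹, i.e. 3.041×10²¹/6.022×10²³ = 0.005050 mol.
Φ = 4.37×10⁻⁵ mol / 0.005050 mol photons = 0.0087.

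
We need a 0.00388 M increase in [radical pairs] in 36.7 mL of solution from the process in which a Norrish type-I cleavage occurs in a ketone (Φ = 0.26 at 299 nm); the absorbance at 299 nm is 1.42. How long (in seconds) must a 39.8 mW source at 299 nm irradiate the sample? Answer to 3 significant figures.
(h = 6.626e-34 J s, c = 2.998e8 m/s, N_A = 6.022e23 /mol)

Product: (0.00388 M)(0.0367 L) = 1.424e-4 mol.
Photons that must be absorbed: 1.424e-4 / 0.26 = 5.477e-4 mol.
Fraction absorbed: 1 − 10^(−1.42) = 0.9620.
Incident photons needed: 5.477e-4 / 0.9620 = 5.693e-4 mol.
Photon energy: hc/λ = 6.644e-19 J; per mole, 4.001e5 J mol⁻¹.
Energy required: 5.693e-4 × 4.001e5 = 227.8 J.
Time: 227.8 J / 0.0398 W = 5720 s.

t ≈ 5720 s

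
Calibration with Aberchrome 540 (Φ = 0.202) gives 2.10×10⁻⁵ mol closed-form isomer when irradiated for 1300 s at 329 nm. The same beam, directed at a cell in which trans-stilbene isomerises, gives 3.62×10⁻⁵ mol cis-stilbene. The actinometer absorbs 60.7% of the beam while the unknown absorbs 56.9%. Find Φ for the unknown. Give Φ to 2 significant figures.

Φ = 0.37

Photons absorbed by the actinometer: 2.10×10⁻⁵ / 0.202 = 1.040×10⁻⁴ mol.
Incident flux: 1.040×10⁻⁴ / 0.607 = 1.713×10⁻⁴ einstein.
Absorbed by unknown: 0.569 × 1.713×10⁻⁴ = 9.747×10⁻⁵ mol.
Φ(unknown) = 3.62×10⁻⁵ / 9.747×10⁻⁵ = 0.37.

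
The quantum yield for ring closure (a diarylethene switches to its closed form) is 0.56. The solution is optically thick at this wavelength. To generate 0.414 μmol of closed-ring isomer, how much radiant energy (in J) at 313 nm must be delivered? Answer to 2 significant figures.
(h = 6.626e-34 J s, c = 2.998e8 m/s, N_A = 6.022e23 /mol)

0.28 J

Product: 0.414 μmol = 4.14e-7 mol.
Photons that must be absorbed: 4.14e-7 / 0.56 = 7.393e-7 mol.
Photon energy: hc/λ = 6.347e-19 J; per mole, 3.822e5 J mol⁻¹.
Energy required: 7.393e-7 × 3.822e5 = 0.28 J.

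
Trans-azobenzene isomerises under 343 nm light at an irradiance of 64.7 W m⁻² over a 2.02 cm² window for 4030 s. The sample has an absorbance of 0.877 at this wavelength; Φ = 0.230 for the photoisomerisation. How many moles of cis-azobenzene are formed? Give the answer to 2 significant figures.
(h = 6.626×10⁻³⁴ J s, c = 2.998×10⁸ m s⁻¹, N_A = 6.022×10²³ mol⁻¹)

3.0×10⁻⁵ mol

Photon energy at 343 nm: hc/λ = (6.626×10⁻³⁴)(2.998×10⁸)/(343×10⁻⁹) = 5.791×10⁻¹⁹ J.
Energy delivered: (64.7 W m⁻²)(2.02×10⁻⁴ m²)(4030 s) = 52.67 J.
Photons incident: 52.67 / 5.791×10⁻¹⁹ = 9.095×10¹⁹, i.e. 9.095×10¹⁹/6.022×10²³ = 1.510×10⁻⁴ mol.
Fraction absorbed: 1 − 10^(−0.877) = 0.8673.
Photons absorbed: 0.8673 × 1.510×10⁻⁴ = 1.310×10⁻⁴ mol.
Product: Φ × n_abs = 0.230 × 1.310×10⁻⁴ = 3.013×10⁻⁵ mol.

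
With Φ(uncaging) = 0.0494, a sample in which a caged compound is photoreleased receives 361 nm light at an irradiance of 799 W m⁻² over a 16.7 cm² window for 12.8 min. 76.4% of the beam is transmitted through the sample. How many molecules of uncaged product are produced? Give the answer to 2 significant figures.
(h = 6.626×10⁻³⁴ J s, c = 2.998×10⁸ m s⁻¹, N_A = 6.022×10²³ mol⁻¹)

2.2×10¹⁹ molecules

Photon energy at 361 nm: hc/λ = (6.626×10⁻³⁴)(2.998×10⁸)/(361×10⁻⁹) = 5.503×10⁻¹⁹ J.
Energy delivered: (799 W m⁻²)(16.7×10⁻⁴ m²)(768 s) = 1025 J.
Photons incident: 1025 / 5.503×10⁻¹⁹ = 1.863×10²¹, i.e. 1.863×10²¹/6.022×10²³ = 0.003094 mol.
Fraction absorbed: 1 − 76.4/100 = 0.2360.
Photons absorbed: 0.2360 × 0.003094 = 7.302×10⁻⁴ mol.
Product: Φ × n_abs = 0.0494 × 7.302×10⁻⁴ = 3.607×10⁻⁵ mol.
As a count: 3.607×10⁻⁵ × 6.022×10²³ = 2.2×10¹⁹.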